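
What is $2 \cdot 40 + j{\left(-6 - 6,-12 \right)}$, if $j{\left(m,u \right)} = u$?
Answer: $68$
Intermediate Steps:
$2 \cdot 40 + j{\left(-6 - 6,-12 \right)} = 2 \cdot 40 - 12 = 80 - 12 = 68$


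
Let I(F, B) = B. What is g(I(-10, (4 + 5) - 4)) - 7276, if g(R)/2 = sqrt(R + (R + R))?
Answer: -7276 + 2*sqrt(15) ≈ -7268.3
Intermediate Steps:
g(R) = 2*sqrt(3)*sqrt(R) (g(R) = 2*sqrt(R + (R + R)) = 2*sqrt(R + 2*R) = 2*sqrt(3*R) = 2*(sqrt(3)*sqrt(R)) = 2*sqrt(3)*sqrt(R))
g(I(-10, (4 + 5) - 4)) - 7276 = 2*sqrt(3)*sqrt((4 + 5) - 4) - 7276 = 2*sqrt(3)*sqrt(9 - 4) - 7276 = 2*sqrt(3)*sqrt(5) - 7276 = 2*sqrt(15) - 7276 = -7276 + 2*sqrt(15)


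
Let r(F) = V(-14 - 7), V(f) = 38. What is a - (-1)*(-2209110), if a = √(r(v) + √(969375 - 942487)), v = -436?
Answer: -2209110 + √(38 + 2*√6722) ≈ -2.2091e+6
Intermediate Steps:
r(F) = 38
a = √(38 + 2*√6722) (a = √(38 + √(969375 - 942487)) = √(38 + √26888) = √(38 + 2*√6722) ≈ 14.212)
a - (-1)*(-2209110) = √(38 + 2*√6722) - (-1)*(-2209110) = √(38 + 2*√6722) - 1*2209110 = √(38 + 2*√6722) - 2209110 = -2209110 + √(38 + 2*√6722)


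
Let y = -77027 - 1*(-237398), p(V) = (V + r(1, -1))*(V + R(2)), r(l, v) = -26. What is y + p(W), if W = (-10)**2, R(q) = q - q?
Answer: 167771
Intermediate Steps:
R(q) = 0
W = 100
p(V) = V*(-26 + V) (p(V) = (V - 26)*(V + 0) = (-26 + V)*V = V*(-26 + V))
y = 160371 (y = -77027 + 237398 = 160371)
y + p(W) = 160371 + 100*(-26 + 100) = 160371 + 100*74 = 160371 + 7400 = 167771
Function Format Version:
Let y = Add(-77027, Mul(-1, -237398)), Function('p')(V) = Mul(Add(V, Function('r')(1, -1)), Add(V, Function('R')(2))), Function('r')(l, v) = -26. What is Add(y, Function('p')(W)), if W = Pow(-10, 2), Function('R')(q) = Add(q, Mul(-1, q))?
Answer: 167771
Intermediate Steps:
Function('R')(q) = 0
W = 100
Function('p')(V) = Mul(V, Add(-26, V)) (Function('p')(V) = Mul(Add(V, -26), Add(V, 0)) = Mul(Add(-26, V), V) = Mul(V, Add(-26, V)))
y = 160371 (y = Add(-77027, 237398) = 160371)
Add(y, Function('p')(W)) = Add(160371, Mul(100, Add(-26, 100))) = Add(160371, Mul(100, 74)) = Add(160371, 7400) = 167771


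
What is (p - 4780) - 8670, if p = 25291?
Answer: 11841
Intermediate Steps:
(p - 4780) - 8670 = (25291 - 4780) - 8670 = 20511 - 8670 = 11841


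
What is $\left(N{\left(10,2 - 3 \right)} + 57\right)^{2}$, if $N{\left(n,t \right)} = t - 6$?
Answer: $2500$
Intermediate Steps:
$N{\left(n,t \right)} = -6 + t$
$\left(N{\left(10,2 - 3 \right)} + 57\right)^{2} = \left(\left(-6 + \left(2 - 3\right)\right) + 57\right)^{2} = \left(\left(-6 - 1\right) + 57\right)^{2} = \left(-7 + 57\right)^{2} = 50^{2} = 2500$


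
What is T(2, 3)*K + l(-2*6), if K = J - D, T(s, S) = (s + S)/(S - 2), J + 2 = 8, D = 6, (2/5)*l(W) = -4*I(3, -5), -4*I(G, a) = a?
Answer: -25/2 ≈ -12.500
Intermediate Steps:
I(G, a) = -a/4
l(W) = -25/2 (l(W) = 5*(-(-1)*(-5))/2 = 5*(-4*5/4)/2 = (5/2)*(-5) = -25/2)
J = 6 (J = -2 + 8 = 6)
T(s, S) = (S + s)/(-2 + S)
K = 0 (K = 6 - 1*6 = 6 - 6 = 0)
T(2, 3)*K + l(-2*6) = ((3 + 2)/(-2 + 3))*0 - 25/2 = (5/1)*0 - 25/2 = (1*5)*0 - 25/2 = 5*0 - 25/2 = 0 - 25/2 = -25/2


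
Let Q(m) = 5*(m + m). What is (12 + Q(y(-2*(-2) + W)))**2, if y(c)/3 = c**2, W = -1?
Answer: 79524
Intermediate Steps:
y(c) = 3*c**2
Q(m) = 10*m (Q(m) = 5*(2*m) = 10*m)
(12 + Q(y(-2*(-2) + W)))**2 = (12 + 10*(3*(-2*(-2) - 1)**2))**2 = (12 + 10*(3*(4 - 1)**2))**2 = (12 + 10*(3*3**2))**2 = (12 + 10*(3*9))**2 = (12 + 10*27)**2 = (12 + 270)**2 = 282**2 = 79524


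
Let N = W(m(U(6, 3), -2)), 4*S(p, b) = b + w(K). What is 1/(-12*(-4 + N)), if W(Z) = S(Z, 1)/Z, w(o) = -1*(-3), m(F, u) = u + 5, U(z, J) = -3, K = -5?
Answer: 1/44 ≈ 0.022727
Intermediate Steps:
m(F, u) = 5 + u
w(o) = 3
S(p, b) = 3/4 + b/4 (S(p, b) = (b + 3)/4 = (3 + b)/4 = 3/4 + b/4)
W(Z) = 1/Z (W(Z) = (3/4 + (1/4)*1)/Z = (3/4 + 1/4)/Z = 1/Z)
N = 1/3 (N = 1/(5 - 2) = 1/3 ≈ 0.33333)
1/(-12*(-4 + N)) = 1/(-12*(-4 + 1/3)) = 1/(-12*(-11/3)) = 1/44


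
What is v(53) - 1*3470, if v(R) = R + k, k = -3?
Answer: -3420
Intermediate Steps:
v(R) = -3 + R (v(R) = R - 3 = -3 + R)
v(53) - 1*3470 = (-3 + 53) - 1*3470 = 50 - 3470 = -3420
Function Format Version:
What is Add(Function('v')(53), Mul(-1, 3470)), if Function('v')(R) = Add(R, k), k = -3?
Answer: -3420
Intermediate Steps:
Function('v')(R) = Add(-3, R) (Function('v')(R) = Add(R, -3) = Add(-3, R))
Add(Function('v')(53), Mul(-1, 3470)) = Add(Add(-3, 53), Mul(-1, 3470)) = Add(50, -3470) = -3420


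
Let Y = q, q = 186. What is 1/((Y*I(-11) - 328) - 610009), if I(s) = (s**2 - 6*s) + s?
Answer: -1/577601 ≈ -1.7313e-6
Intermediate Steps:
Y = 186
I(s) = s**2 - 5*s
1/((Y*I(-11) - 328) - 610009) = 1/((186*(-11*(-5 - 11)) - 328) - 610009) = 1/((186*(-11*(-16)) - 328) - 610009) = 1/((186*176 - 328) - 610009) = 1/((32736 - 328) - 610009) = 1/(32408 - 610009) = 1/(-577601) = -1/577601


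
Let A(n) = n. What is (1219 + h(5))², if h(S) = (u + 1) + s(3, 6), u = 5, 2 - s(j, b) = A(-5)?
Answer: 1517824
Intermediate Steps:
s(j, b) = 7 (s(j, b) = 2 - 1*(-5) = 2 + 5 = 7)
h(S) = 13 (h(S) = (5 + 1) + 7 = 6 + 7 = 13)
(1219 + h(5))² = (1219 + 13)² = 1232² = 1517824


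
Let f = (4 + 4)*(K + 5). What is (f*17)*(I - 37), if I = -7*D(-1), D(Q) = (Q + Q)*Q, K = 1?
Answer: -41616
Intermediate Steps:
f = 48 (f = (4 + 4)*(1 + 5) = 8*6 = 48)
D(Q) = 2*Q² (D(Q) = (2*Q)*Q = 2*Q²)
I = -14 (I = -14*(-1)² = -14 ≈ -14.000)
(f*17)*(I - 37) = (48*17)*(-14 - 37) = 816*(-51) = -41616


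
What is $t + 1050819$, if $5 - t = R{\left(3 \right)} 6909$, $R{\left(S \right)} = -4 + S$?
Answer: $1057733$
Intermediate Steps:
$t = 6914$ ($t = 5 - \left(-4 + 3\right) 6909 = 5 - \left(-1\right) 6909 = 5 - -6909 = 5 + 6909 = 6914$)
$t + 1050819 = 6914 + 1050819 = 1057733$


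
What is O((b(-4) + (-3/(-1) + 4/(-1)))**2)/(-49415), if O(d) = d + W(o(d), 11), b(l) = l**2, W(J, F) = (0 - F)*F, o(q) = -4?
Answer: -104/49415 ≈ -0.0021046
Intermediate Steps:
W(J, F) = -F**2 (W(J, F) = (-F)*F = -F**2)
O(d) = -121 + d (O(d) = d - 1*11**2 = d - 1*121 = d - 121 = -121 + d)
O((b(-4) + (-3/(-1) + 4/(-1)))**2)/(-49415) = (-121 + ((-4)**2 + (-3/(-1) + 4/(-1)))**2)/(-49415) = (-121 + (16 + (-3*(-1) + 4*(-1)))**2)*(-1/49415) = (-121 + (16 + (3 - 4))**2)*(-1/49415) = (-121 + (16 - 1)**2)*(-1/49415) = (-121 + 15**2)*(-1/49415) = (-121 + 225)*(-1/49415) = 104*(-1/49415) = -104/49415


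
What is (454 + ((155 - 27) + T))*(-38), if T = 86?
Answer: -25384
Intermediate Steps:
(454 + ((155 - 27) + T))*(-38) = (454 + ((155 - 27) + 86))*(-38) = (454 + (128 + 86))*(-38) = (454 + 214)*(-38) = 668*(-38) = -25384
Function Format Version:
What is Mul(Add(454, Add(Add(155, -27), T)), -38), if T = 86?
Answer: -25384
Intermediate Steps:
Mul(Add(454, Add(Add(155, -27), T)), -38) = Mul(Add(454, Add(Add(155, -27), 86)), -38) = Mul(Add(454, Add(128, 86)), -38) = Mul(Add(454, 214), -38) = Mul(668, -38) = -25384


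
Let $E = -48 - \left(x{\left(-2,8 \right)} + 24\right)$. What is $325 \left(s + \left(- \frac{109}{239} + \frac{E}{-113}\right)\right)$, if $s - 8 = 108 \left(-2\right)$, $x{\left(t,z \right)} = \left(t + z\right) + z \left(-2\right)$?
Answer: $- \frac{1824860375}{27007} \approx -67570.0$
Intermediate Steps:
$x{\left(t,z \right)} = t - z$ ($x{\left(t,z \right)} = \left(t + z\right) - 2 z = t - z$)
$E = -62$ ($E = -48 - \left(\left(-2 - 8\right) + 24\right) = -48 - \left(-10 + 24\right) = -48 - 14 = -62$)
$s = -208$ ($s = 8 + 108 \left(-2\right) = 8 - 216 = -208$)
$325 \left(s + \left(- \frac{109}{239} + \frac{E}{-113}\right)\right) = 325 \left(-208 - \left(- \frac{62}{113} + \frac{109}{239}\right)\right) = 325 \left(-208 - - \frac{2501}{27007}\right) = 325 \left(-208 + \left(- \frac{109}{239} + \frac{62}{113}\right)\right) = 325 \left(-208 + \frac{2501}{27007}\right) = 325 \left(- \frac{5614955}{27007}\right) = - \frac{1824860375}{27007}$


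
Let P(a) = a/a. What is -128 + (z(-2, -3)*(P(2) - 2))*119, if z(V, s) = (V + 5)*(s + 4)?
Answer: -485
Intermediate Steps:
P(a) = 1
z(V, s) = (4 + s)*(5 + V) (z(V, s) = (5 + V)*(4 + s) = (4 + s)*(5 + V))
-128 + (z(-2, -3)*(P(2) - 2))*119 = -128 + ((20 + 4*(-2) + 5*(-3) - 2*(-3))*(1 - 2))*119 = -128 + ((20 - 8 - 15 + 6)*(-1))*119 = -128 + (3*(-1))*119 = -128 - 3*119 = -128 - 357 = -485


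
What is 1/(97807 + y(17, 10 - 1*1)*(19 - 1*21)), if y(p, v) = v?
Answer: 1/97789 ≈ 1.0226e-5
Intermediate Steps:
1/(97807 + y(17, 10 - 1*1)*(19 - 1*21)) = 1/(97807 + (10 - 1*1)*(19 - 1*21)) = 1/(97807 + (10 - 1)*(19 - 21)) = 1/(97807 + 9*(-2)) = 1/(97807 - 18) = 1/97789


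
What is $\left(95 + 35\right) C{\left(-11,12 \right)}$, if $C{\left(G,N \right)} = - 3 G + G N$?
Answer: $-12870$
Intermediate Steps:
$\left(95 + 35\right) C{\left(-11,12 \right)} = \left(95 + 35\right) \left(- 11 \left(-3 + 12\right)\right) = 130 \left(\left(-11\right) 9\right) = 130 \left(-99\right) = -12870$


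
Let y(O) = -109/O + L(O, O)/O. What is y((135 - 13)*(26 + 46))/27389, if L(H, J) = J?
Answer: 8675/240584976 ≈ 3.6058e-5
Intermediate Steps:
y(O) = 1 - 109/O (y(O) = -109/O + O/O = -109/O + 1 = 1 - 109/O)
y((135 - 13)*(26 + 46))/27389 = ((-109 + (135 - 13)*(26 + 46))/(((135 - 13)*(26 + 46))))/27389 = ((-109 + 122*72)/((122*72)))*(1/27389) = ((-109 + 8784)/8784)*(1/27389) = ((1/8784)*8675)*(1/27389) = (8675/8784)*(1/27389) = 8675/240584976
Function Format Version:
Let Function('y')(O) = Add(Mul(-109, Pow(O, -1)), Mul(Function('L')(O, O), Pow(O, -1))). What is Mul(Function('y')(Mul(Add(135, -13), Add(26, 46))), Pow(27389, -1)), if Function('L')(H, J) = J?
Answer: Rational(8675, 240584976) ≈ 3.6058e-5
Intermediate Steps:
Function('y')(O) = Add(1, Mul(-109, Pow(O, -1))) (Function('y')(O) = Add(Mul(-109, Pow(O, -1)), Mul(O, Pow(O, -1))) = Add(Mul(-109, Pow(O, -1)), 1) = Add(1, Mul(-109, Pow(O, -1))))
Mul(Function('y')(Mul(Add(135, -13), Add(26, 46))), Pow(27389, -1)) = Mul(Mul(Pow(Mul(Add(135, -13), Add(26, 46)), -1), Add(-109, Mul(Add(135, -13), Add(26, 46)))), Pow(27389, -1)) = Mul(Mul(Pow(Mul(122, 72), -1), Add(-109, Mul(122, 72))), Rational(1, 27389)) = Mul(Mul(Pow(8784, -1), Add(-109, 8784)), Rational(1, 27389)) = Mul(Mul(Rational(1, 8784), 8675), Rational(1, 27389)) = Mul(Rational(8675, 8784), Rational(1, 27389)) = Rational(8675, 240584976)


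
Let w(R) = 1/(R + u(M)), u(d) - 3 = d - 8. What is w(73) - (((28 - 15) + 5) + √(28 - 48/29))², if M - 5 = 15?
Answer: -894051/2552 - 72*√5539/29 ≈ -535.11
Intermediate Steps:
M = 20 (M = 5 + 15 = 20)
u(d) = -5 + d (u(d) = 3 + (d - 8) = 3 + (-8 + d) = -5 + d)
w(R) = 1/(15 + R) (w(R) = 1/(R + (-5 + 20)) = 1/(R + 15) = 1/(15 + R))
w(73) - (((28 - 15) + 5) + √(28 - 48/29))² = 1/(15 + 73) - (((28 - 15) + 5) + √(28 - 48/29))² = 1/88 - ((13 + 5) + √(28 - 48*1/29))² = 1/88 - (18 + √(28 - 48/29))² = 1/88 - (18 + √(764/29))² = 1/88 - (18 + 2*√5539/29)²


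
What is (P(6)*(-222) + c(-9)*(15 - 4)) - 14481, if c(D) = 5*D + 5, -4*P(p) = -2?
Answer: -15032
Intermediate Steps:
P(p) = ½ (P(p) = -¼*(-2) = ½)
c(D) = 5 + 5*D
(P(6)*(-222) + c(-9)*(15 - 4)) - 14481 = ((½)*(-222) + (5 + 5*(-9))*(15 - 4)) - 14481 = (-111 + (5 - 45)*11) - 14481 = (-111 - 40*11) - 14481 = (-111 - 440) - 14481 = -551 - 14481 = -15032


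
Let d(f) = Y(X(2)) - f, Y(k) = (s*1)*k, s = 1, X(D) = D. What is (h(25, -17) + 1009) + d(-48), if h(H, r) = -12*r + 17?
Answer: 1280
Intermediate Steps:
h(H, r) = 17 - 12*r
Y(k) = k (Y(k) = (1*1)*k = 1*k = k)
d(f) = 2 - f
(h(25, -17) + 1009) + d(-48) = ((17 - 12*(-17)) + 1009) + (2 - 1*(-48)) = ((17 + 204) + 1009) + (2 + 48) = (221 + 1009) + 50 = 1230 + 50 = 1280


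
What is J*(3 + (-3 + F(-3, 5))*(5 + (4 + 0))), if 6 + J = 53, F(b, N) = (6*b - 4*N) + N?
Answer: -15087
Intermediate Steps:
F(b, N) = -3*N + 6*b (F(b, N) = (-4*N + 6*b) + N = -3*N + 6*b)
J = 47 (J = -6 + 53 = 47)
J*(3 + (-3 + F(-3, 5))*(5 + (4 + 0))) = 47*(3 + (-3 + (-3*5 + 6*(-3)))*(5 + (4 + 0))) = 47*(3 + (-3 + (-15 - 18))*(5 + 4)) = 47*(3 + (-3 - 33)*9) = 47*(3 - 36*9) = 47*(3 - 324) = 47*(-321) = -15087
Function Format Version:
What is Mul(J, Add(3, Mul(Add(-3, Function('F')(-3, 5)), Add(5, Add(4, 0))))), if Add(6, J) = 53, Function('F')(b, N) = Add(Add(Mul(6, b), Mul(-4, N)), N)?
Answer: -15087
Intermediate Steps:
Function('F')(b, N) = Add(Mul(-3, N), Mul(6, b)) (Function('F')(b, N) = Add(Add(Mul(-4, N), Mul(6, b)), N) = Add(Mul(-3, N), Mul(6, b)))
J = 47 (J = Add(-6, 53) = 47)
Mul(J, Add(3, Mul(Add(-3, Function('F')(-3, 5)), Add(5, Add(4, 0))))) = Mul(47, Add(3, Mul(Add(-3, Add(Mul(-3, 5), Mul(6, -3))), Add(5, Add(4, 0))))) = Mul(47, Add(3, Mul(Add(-3, Add(-15, -18)), Add(5, 4)))) = Mul(47, Add(3, Mul(Add(-3, -33), 9))) = Mul(47, Add(3, Mul(-36, 9))) = Mul(47, Add(3, -324)) = Mul(47, -321) = -15087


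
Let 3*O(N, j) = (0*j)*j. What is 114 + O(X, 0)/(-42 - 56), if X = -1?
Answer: 114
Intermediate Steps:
O(N, j) = 0 (O(N, j) = ((0*j)*j)/3 = (0*j)/3 = (⅓)*0 = 0)
114 + O(X, 0)/(-42 - 56) = 114 + 0/(-42 - 56) = 114 + 0/(-98) = 114 - 1/98*0 = 114 + 0 = 114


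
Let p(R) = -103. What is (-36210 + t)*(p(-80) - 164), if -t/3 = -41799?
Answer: -23812929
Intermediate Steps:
t = 125397 (t = -3*(-41799) = 125397)
(-36210 + t)*(p(-80) - 164) = (-36210 + 125397)*(-103 - 164) = 89187*(-267) = -23812929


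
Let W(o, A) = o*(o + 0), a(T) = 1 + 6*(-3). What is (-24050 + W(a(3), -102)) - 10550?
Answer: -34311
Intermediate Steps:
a(T) = -17 (a(T) = 1 - 18 = -17)
W(o, A) = o**2 (W(o, A) = o*o = o**2)
(-24050 + W(a(3), -102)) - 10550 = (-24050 + (-17)**2) - 10550 = (-24050 + 289) - 10550 = -23761 - 10550 = -34311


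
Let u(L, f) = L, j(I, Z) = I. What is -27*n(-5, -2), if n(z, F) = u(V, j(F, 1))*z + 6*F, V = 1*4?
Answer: 864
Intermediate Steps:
V = 4
n(z, F) = 4*z + 6*F
-27*n(-5, -2) = -27*(4*(-5) + 6*(-2)) = -27*(-20 - 12) = -27*(-32) = 864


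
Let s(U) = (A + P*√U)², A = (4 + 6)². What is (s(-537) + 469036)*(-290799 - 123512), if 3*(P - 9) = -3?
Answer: -184230843748 - 662897600*I*√537 ≈ -1.8423e+11 - 1.5361e+10*I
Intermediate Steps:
P = 8 (P = 9 + (⅓)*(-3) = 9 - 1 = 8)
A = 100 (A = 10² = 100)
s(U) = (100 + 8*√U)²
(s(-537) + 469036)*(-290799 - 123512) = (16*(25 + 2*√(-537))² + 469036)*(-290799 - 123512) = (16*(25 + 2*(I*√537))² + 469036)*(-414311) = (16*(25 + 2*I*√537)² + 469036)*(-414311) = (469036 + 16*(25 + 2*I*√537)²)*(-414311) = -194326774196 - 6628976*(25 + 2*I*√537)²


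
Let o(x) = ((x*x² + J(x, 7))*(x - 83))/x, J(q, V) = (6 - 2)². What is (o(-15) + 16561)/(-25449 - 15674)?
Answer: 4751/36285 ≈ 0.13094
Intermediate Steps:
J(q, V) = 16 (J(q, V) = 4² = 16)
o(x) = (-83 + x)*(16 + x³)/x (o(x) = ((x*x² + 16)*(x - 83))/x = ((x³ + 16)*(-83 + x))/x = ((16 + x³)*(-83 + x))/x = ((-83 + x)*(16 + x³))/x = (-83 + x)*(16 + x³)/x)
(o(-15) + 16561)/(-25449 - 15674) = ((16 + (-15)³ - 1328/(-15) - 83*(-15)²) + 16561)/(-25449 - 15674) = ((16 - 3375 - 1328*(-1/15) - 83*225) + 16561)/(-41123) = ((16 - 3375 + 1328/15 - 18675) + 16561)*(-1/41123) = (-329182/15 + 16561)*(-1/41123) = -80767/15*(-1/41123) = 4751/36285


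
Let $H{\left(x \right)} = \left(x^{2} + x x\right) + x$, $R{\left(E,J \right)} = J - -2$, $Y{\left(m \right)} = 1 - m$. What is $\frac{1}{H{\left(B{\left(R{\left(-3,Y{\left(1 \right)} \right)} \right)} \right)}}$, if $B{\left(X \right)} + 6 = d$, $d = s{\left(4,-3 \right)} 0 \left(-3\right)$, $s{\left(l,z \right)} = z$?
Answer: $\frac{1}{66} \approx 0.015152$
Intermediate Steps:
$R{\left(E,J \right)} = 2 + J$ ($R{\left(E,J \right)} = J + 2 = 2 + J$)
$d = 0$ ($d = \left(-3\right) 0 \left(-3\right) = 0 \left(-3\right) = 0$)
$B{\left(X \right)} = -6$ ($B{\left(X \right)} = -6 + 0 = -6$)
$H{\left(x \right)} = x + 2 x^{2}$ ($H{\left(x \right)} = \left(x^{2} + x^{2}\right) + x = 2 x^{2} + x = x + 2 x^{2}$)
$\frac{1}{H{\left(B{\left(R{\left(-3,Y{\left(1 \right)} \right)} \right)} \right)}} = \frac{1}{\left(-6\right) \left(1 + 2 \left(-6\right)\right)} = \frac{1}{\left(-6\right) \left(1 - 12\right)} = \frac{1}{\left(-6\right) \left(-11\right)} = \frac{1}{66}$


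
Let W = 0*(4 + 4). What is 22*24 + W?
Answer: 528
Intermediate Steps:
W = 0 (W = 0*8 = 0)
22*24 + W = 22*24 + 0 = 528 + 0 = 528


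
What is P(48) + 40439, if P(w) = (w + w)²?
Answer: 49655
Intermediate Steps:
P(w) = 4*w² (P(w) = (2*w)² = 4*w²)
P(48) + 40439 = 4*48² + 40439 = 4*2304 + 40439 = 9216 + 40439 = 49655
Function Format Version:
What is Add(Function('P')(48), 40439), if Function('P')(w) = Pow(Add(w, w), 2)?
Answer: 49655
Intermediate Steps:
Function('P')(w) = Mul(4, Pow(w, 2)) (Function('P')(w) = Pow(Mul(2, w), 2) = Mul(4, Pow(w, 2)))
Add(Function('P')(48), 40439) = Add(Mul(4, Pow(48, 2)), 40439) = Add(Mul(4, 2304), 40439) = Add(9216, 40439) = 49655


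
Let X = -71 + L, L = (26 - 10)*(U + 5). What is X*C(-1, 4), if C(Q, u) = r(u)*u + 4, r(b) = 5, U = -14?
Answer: -5160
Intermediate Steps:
C(Q, u) = 4 + 5*u (C(Q, u) = 5*u + 4 = 4 + 5*u)
L = -144 (L = (26 - 10)*(-14 + 5) = 16*(-9) = -144)
X = -215 (X = -71 - 144 = -215)
X*C(-1, 4) = -215*(4 + 5*4) = -215*(4 + 20) = -215*24 = -5160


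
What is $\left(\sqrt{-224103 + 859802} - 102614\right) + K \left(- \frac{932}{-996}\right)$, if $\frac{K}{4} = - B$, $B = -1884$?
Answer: $- \frac{7931666}{83} + \sqrt{635699} \approx -94765.0$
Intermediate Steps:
$K = 7536$ ($K = 4 \left(\left(-1\right) \left(-1884\right)\right) = 4 \cdot 1884 = 7536$)
$\left(\sqrt{-224103 + 859802} - 102614\right) + K \left(- \frac{932}{-996}\right) = \left(\sqrt{-224103 + 859802} - 102614\right) + 7536 \left(- \frac{932}{-996}\right) = \left(\sqrt{635699} - 102614\right) + 7536 \left(\left(-932\right) \left(- \frac{1}{996}\right)\right) = \left(-102614 + \sqrt{635699}\right) + 7536 \cdot \frac{233}{249} = \left(-102614 + \sqrt{635699}\right) + \frac{585296}{83} = - \frac{7931666}{83} + \sqrt{635699}$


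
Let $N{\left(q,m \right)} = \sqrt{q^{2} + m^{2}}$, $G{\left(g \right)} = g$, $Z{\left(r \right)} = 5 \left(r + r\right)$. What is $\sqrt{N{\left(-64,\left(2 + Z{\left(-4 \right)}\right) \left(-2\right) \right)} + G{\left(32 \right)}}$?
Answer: $2 \sqrt{8 + \sqrt{617}} \approx 11.461$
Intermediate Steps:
$Z{\left(r \right)} = 10 r$ ($Z{\left(r \right)} = 5 \cdot 2 r = 10 r$)
$N{\left(q,m \right)} = \sqrt{m^{2} + q^{2}}$
$\sqrt{N{\left(-64,\left(2 + Z{\left(-4 \right)}\right) \left(-2\right) \right)} + G{\left(32 \right)}} = \sqrt{\sqrt{\left(\left(2 + 10 \left(-4\right)\right) \left(-2\right)\right)^{2} + \left(-64\right)^{2}} + 32} = \sqrt{\sqrt{\left(\left(2 - 40\right) \left(-2\right)\right)^{2} + 4096} + 32} = \sqrt{\sqrt{\left(\left(-38\right) \left(-2\right)\right)^{2} + 4096} + 32} = \sqrt{\sqrt{76^{2} + 4096} + 32} = \sqrt{\sqrt{5776 + 4096} + 32} = \sqrt{\sqrt{9872} + 32} = \sqrt{4 \sqrt{617} + 32} = \sqrt{32 + 4 \sqrt{617}}$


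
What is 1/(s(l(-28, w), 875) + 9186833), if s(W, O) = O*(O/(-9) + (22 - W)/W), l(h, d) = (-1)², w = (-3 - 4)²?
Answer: 9/82081247 ≈ 1.0965e-7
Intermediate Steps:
w = 49 (w = (-7)² = 49)
l(h, d) = 1
s(W, O) = O*(-O/9 + (22 - W)/W) (s(W, O) = O*(O*(-⅑) + (22 - W)/W) = O*(-O/9 + (22 - W)/W))
1/(s(l(-28, w), 875) + 9186833) = 1/((-1*875 - ⅑*875² + 22*875/1) + 9186833) = 1/((-875 - ⅑*765625 + 22*875*1) + 9186833) = 1/((-875 - 765625/9 + 19250) + 9186833) = 1/(-600250/9 + 9186833) = 1/(82081247/9) = 9/82081247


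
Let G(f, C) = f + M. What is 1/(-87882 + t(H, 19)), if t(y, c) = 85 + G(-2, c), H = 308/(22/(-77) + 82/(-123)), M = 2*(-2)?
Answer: -1/87803 ≈ -1.1389e-5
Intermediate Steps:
M = -4
H = -1617/5 (H = 308/(22*(-1/77) + 82*(-1/123)) = 308/(-2/7 - ⅔) = 308/(-20/21) = 308*(-21/20) = -1617/5 ≈ -323.40)
G(f, C) = -4 + f (G(f, C) = f - 4 = -4 + f)
t(y, c) = 79 (t(y, c) = 85 + (-4 - 2) = 85 - 6 = 79)
1/(-87882 + t(H, 19)) = 1/(-87882 + 79) = 1/(-87803) = -1/87803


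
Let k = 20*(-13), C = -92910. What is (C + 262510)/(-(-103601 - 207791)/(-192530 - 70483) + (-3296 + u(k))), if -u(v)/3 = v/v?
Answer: -44607004800/867991279 ≈ -51.391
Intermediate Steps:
k = -260
u(v) = -3 (u(v) = -3*v/v = -3*1 = -3)
(C + 262510)/(-(-103601 - 207791)/(-192530 - 70483) + (-3296 + u(k))) = (-92910 + 262510)/(-(-103601 - 207791)/(-192530 - 70483) + (-3296 - 3)) = 169600/(-(-311392)/(-263013) - 3299) = 169600/(-(-311392)*(-1)/263013 - 3299) = 169600/(-1*311392/263013 - 3299) = 169600/(-311392/263013 - 3299) = 169600/(-867991279/263013) = 169600*(-263013/867991279) = -44607004800/867991279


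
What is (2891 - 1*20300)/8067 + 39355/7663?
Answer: 61357206/20605807 ≈ 2.9777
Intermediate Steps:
(2891 - 1*20300)/8067 + 39355/7663 = (2891 - 20300)*(1/8067) + 39355*(1/7663) = -17409*1/8067 + 39355/7663 = -5803/2689 + 39355/7663 = 61357206/20605807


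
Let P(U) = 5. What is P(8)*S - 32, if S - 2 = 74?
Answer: 348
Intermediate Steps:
S = 76 (S = 2 + 74 = 76)
P(8)*S - 32 = 5*76 - 32 = 380 - 32 = 348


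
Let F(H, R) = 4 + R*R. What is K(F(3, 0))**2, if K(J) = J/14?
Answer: 4/49 ≈ 0.081633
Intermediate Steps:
F(H, R) = 4 + R**2
K(J) = J/14 (K(J) = J*(1/14) = J/14)
K(F(3, 0))**2 = ((4 + 0**2)/14)**2 = ((4 + 0)/14)**2 = ((1/14)*4)**2 = (2/7)**2 = 4/49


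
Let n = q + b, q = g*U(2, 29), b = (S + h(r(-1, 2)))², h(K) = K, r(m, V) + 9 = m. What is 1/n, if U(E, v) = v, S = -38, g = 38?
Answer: 1/3406 ≈ 0.00029360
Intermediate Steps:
r(m, V) = -9 + m
b = 2304 (b = (-38 + (-9 - 1))² = (-38 - 10)² = (-48)² = 2304)
q = 1102 (q = 38*29 = 1102)
n = 3406 (n = 1102 + 2304 = 3406)
1/n = 1/3406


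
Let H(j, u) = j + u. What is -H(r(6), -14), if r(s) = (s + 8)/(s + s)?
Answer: 77/6 ≈ 12.833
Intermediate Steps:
r(s) = (8 + s)/(2*s) (r(s) = (8 + s)/((2*s)) = (8 + s)*(1/(2*s)) = (8 + s)/(2*s))
-H(r(6), -14) = -((½)*(8 + 6)/6 - 14) = -((½)*(⅙)*14 - 14) = -(7/6 - 14) = -1*(-77/6) = 77/6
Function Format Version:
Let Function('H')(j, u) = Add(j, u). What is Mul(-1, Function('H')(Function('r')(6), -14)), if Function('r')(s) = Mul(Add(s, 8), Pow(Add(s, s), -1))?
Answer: Rational(77, 6) ≈ 12.833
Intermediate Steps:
Function('r')(s) = Mul(Rational(1, 2), Pow(s, -1), Add(8, s)) (Function('r')(s) = Mul(Add(8, s), Pow(Mul(2, s), -1)) = Mul(Add(8, s), Mul(Rational(1, 2), Pow(s, -1))) = Mul(Rational(1, 2), Pow(s, -1), Add(8, s)))
Mul(-1, Function('H')(Function('r')(6), -14)) = Mul(-1, Add(Mul(Rational(1, 2), Pow(6, -1), Add(8, 6)), -14)) = Mul(-1, Add(Mul(Rational(1, 2), Rational(1, 6), 14), -14)) = Mul(-1, Add(Rational(7, 6), -14)) = Mul(-1, Rational(-77, 6)) = Rational(77, 6)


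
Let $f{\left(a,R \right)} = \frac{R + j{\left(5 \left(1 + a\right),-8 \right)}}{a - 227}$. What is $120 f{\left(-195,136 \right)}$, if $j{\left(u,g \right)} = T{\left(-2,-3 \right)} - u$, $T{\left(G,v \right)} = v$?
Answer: $- \frac{66180}{211} \approx -313.65$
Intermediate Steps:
$j{\left(u,g \right)} = -3 - u$
$f{\left(a,R \right)} = \frac{-8 + R - 5 a}{-227 + a}$ ($f{\left(a,R \right)} = \frac{R - \left(3 + 5 \left(1 + a\right)\right)}{a - 227} = \frac{R - \left(8 + 5 a\right)}{-227 + a} = \frac{-8 + R - 5 a}{-227 + a}$)
$120 f{\left(-195,136 \right)} = 120 \frac{-8 + 136 - -975}{-227 - 195} = 120 \frac{-8 + 136 + 975}{-422} = 120 \left(\left(- \frac{1}{422}\right) 1103\right) = 120 \left(- \frac{1103}{422}\right) = - \frac{66180}{211}$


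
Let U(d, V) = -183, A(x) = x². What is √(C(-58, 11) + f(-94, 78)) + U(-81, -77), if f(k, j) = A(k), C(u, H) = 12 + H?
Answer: -183 + √8859 ≈ -88.878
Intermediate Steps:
f(k, j) = k²
√(C(-58, 11) + f(-94, 78)) + U(-81, -77) = √((12 + 11) + (-94)²) - 183 = √(23 + 8836) - 183 = √8859 - 183 = -183 + √8859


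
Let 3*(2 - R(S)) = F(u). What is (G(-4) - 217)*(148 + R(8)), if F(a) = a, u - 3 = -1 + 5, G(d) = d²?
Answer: -29681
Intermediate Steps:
u = 7 (u = 3 + (-1 + 5) = 3 + 4 = 7)
R(S) = -⅓ (R(S) = 2 - ⅓*7 = 2 - 7/3 = -⅓)
(G(-4) - 217)*(148 + R(8)) = ((-4)² - 217)*(148 - ⅓) = (16 - 217)*(443/3) = -201*443/3 = -29681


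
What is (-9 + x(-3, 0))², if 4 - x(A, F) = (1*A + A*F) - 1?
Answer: 1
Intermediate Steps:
x(A, F) = 5 - A - A*F (x(A, F) = 4 - ((1*A + A*F) - 1) = 4 - ((A + A*F) - 1) = 4 - (-1 + A + A*F) = 4 + (1 - A - A*F) = 5 - A - A*F)
(-9 + x(-3, 0))² = (-9 + (5 - 1*(-3) - 1*(-3)*0))² = (-9 + (5 + 3 + 0))² = (-9 + 8)² = (-1)² = 1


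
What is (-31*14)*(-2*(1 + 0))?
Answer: 868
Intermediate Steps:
(-31*14)*(-2*(1 + 0)) = -(-868) = -434*(-2) = 868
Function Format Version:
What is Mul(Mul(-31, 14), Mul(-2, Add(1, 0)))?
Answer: 868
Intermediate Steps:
Mul(Mul(-31, 14), Mul(-2, Add(1, 0))) = Mul(-434, Mul(-2, 1)) = Mul(-434, -2) = 868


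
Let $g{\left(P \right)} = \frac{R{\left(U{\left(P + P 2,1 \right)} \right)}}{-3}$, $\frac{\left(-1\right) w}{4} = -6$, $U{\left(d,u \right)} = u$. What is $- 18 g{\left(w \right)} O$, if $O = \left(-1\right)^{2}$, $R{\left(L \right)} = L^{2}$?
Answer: $6$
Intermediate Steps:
$w = 24$ ($w = \left(-4\right) \left(-6\right) = 24$)
$g{\left(P \right)} = - \frac{1}{3}$ ($g{\left(P \right)} = \frac{1^{2}}{-3} = 1 \left(- \frac{1}{3}\right) = - \frac{1}{3}$)
$O = 1$
$- 18 g{\left(w \right)} O = \left(-18\right) \left(- \frac{1}{3}\right) 1 = 6 \cdot 1 = 6$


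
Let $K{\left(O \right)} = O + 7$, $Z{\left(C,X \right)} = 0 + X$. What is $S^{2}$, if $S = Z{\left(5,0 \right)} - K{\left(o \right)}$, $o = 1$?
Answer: $64$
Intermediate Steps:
$Z{\left(C,X \right)} = X$
$K{\left(O \right)} = 7 + O$
$S = -8$ ($S = 0 - \left(7 + 1\right) = 0 - 8 = -8$)
$S^{2} = \left(-8\right)^{2} = 64$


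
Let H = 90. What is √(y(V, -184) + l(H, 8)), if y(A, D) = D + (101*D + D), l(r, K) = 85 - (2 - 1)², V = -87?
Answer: 2*I*√4717 ≈ 137.36*I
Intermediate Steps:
l(r, K) = 84 (l(r, K) = 85 - 1*1² = 85 - 1*1 = 85 - 1 = 84)
y(A, D) = 103*D (y(A, D) = D + 102*D = 103*D)
√(y(V, -184) + l(H, 8)) = √(103*(-184) + 84) = √(-18952 + 84) = √(-18868) = 2*I*√4717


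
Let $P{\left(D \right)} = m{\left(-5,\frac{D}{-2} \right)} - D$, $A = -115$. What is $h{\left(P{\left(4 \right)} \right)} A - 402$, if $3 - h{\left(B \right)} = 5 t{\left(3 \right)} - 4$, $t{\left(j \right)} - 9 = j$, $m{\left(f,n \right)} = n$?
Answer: $5693$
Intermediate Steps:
$t{\left(j \right)} = 9 + j$
$P{\left(D \right)} = - \frac{3 D}{2}$ ($P{\left(D \right)} = \frac{D}{-2} - D = D \left(- \frac{1}{2}\right) - D = - \frac{D}{2} - D = - \frac{3 D}{2}$)
$h{\left(B \right)} = -53$ ($h{\left(B \right)} = 3 - \left(5 \left(9 + 3\right) - 4\right) = 3 - \left(5 \cdot 12 - 4\right) = 3 - \left(60 - 4\right) = 3 - 56 = -53$)
$h{\left(P{\left(4 \right)} \right)} A - 402 = \left(-53\right) \left(-115\right) - 402 = 6095 - 402 = 5693$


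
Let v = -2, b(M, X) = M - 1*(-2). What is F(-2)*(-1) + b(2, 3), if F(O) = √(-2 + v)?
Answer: 4 - 2*I ≈ 4.0 - 2.0*I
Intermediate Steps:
b(M, X) = 2 + M (b(M, X) = M + 2 = 2 + M)
F(O) = 2*I (F(O) = √(-2 - 2) = √(-4) = 2*I)
F(-2)*(-1) + b(2, 3) = (2*I)*(-1) + (2 + 2) = -2*I + 4 = 4 - 2*I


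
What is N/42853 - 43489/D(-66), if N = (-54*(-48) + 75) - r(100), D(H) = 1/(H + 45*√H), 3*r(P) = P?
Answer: 368999563067/128559 - 1957005*I*√66 ≈ 2.8703e+6 - 1.5899e+7*I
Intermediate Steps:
r(P) = P/3
N = 7901/3 (N = (-54*(-48) + 75) - 100/3 = (2592 + 75) - 1*100/3 = 2667 - 100/3 = 7901/3 ≈ 2633.7)
N/42853 - 43489/D(-66) = (7901/3)/42853 - (-2870274 + 1957005*I*√66) = (7901/3)*(1/42853) - (-2870274 + 1957005*I*√66) = 7901/128559 - (-2870274 + 1957005*I*√66) = 7901/128559 - 43489*(-66 + 45*I*√66) = 7901/128559 + (2870274 - 1957005*I*√66) = 368999563067/128559 - 1957005*I*√66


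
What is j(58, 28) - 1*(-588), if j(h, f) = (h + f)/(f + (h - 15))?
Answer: 41834/71 ≈ 589.21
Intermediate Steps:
j(h, f) = (f + h)/(-15 + f + h) (j(h, f) = (f + h)/(f + (-15 + h)) = (f + h)/(-15 + f + h))
j(58, 28) - 1*(-588) = (28 + 58)/(-15 + 28 + 58) - 1*(-588) = 86/71 + 588 = 41834/71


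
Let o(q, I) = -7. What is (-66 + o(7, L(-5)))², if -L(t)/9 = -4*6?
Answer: 5329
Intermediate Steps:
L(t) = 216 (L(t) = -(-36)*6 = -9*(-24) = 216)
(-66 + o(7, L(-5)))² = (-66 - 7)² = (-73)² = 5329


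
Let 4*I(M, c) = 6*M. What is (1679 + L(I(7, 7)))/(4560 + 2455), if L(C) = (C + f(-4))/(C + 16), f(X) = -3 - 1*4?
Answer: 88994/371795 ≈ 0.23936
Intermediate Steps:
f(X) = -7 (f(X) = -3 - 4 = -7)
I(M, c) = 3*M/2 (I(M, c) = (6*M)/4 = 3*M/2)
L(C) = (-7 + C)/(16 + C) (L(C) = (C - 7)/(C + 16) = (-7 + C)/(16 + C))
(1679 + L(I(7, 7)))/(4560 + 2455) = (1679 + (-7 + (3/2)*7)/(16 + (3/2)*7))/(4560 + 2455) = (1679 + (-7 + 21/2)/(16 + 21/2))/7015 = (1679 + (7/2)/(53/2))*(1/7015) = (1679 + (2/53)*(7/2))*(1/7015) = (1679 + 7/53)*(1/7015) = (88994/53)*(1/7015) = 88994/371795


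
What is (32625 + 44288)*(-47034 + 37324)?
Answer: -746825230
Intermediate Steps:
(32625 + 44288)*(-47034 + 37324) = 76913*(-9710) = -746825230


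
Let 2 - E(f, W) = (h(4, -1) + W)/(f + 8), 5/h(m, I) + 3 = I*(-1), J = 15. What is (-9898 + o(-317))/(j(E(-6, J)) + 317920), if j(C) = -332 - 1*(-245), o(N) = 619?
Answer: -9279/317833 ≈ -0.029195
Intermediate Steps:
h(m, I) = 5/(-3 - I) (h(m, I) = 5/(-3 + I*(-1)) = 5/(-3 - I))
E(f, W) = 2 - (-5/2 + W)/(8 + f) (E(f, W) = 2 - (-5/(3 - 1) + W)/(f + 8) = 2 - (-5/2 + W)/(8 + f))
j(C) = -87 (j(C) = -332 + 245 = -87)
(-9898 + o(-317))/(j(E(-6, J)) + 317920) = (-9898 + 619)/(-87 + 317920) = -9279/317833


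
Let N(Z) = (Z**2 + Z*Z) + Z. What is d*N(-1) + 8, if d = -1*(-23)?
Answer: 31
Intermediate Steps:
d = 23
N(Z) = Z + 2*Z**2 (N(Z) = (Z**2 + Z**2) + Z = 2*Z**2 + Z = Z + 2*Z**2)
d*N(-1) + 8 = 23*(-(1 + 2*(-1))) + 8 = 23*(-(1 - 2)) + 8 = 23*(-1*(-1)) + 8 = 23*1 + 8 = 23 + 8 = 31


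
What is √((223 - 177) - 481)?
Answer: I*√435 ≈ 20.857*I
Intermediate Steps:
√((223 - 177) - 481) = √(46 - 481) = √(-435) = I*√435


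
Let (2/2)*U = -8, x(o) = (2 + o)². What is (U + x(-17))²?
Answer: 47089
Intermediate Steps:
U = -8
(U + x(-17))² = (-8 + (2 - 17)²)² = (-8 + (-15)²)² = (-8 + 225)² = 217² = 47089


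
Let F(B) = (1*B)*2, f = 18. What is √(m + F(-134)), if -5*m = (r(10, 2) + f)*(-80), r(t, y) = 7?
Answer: 2*√33 ≈ 11.489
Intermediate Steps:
F(B) = 2*B (F(B) = B*2 = 2*B)
m = 400 (m = -(7 + 18)*(-80)/5 = -5*(-80) = -⅕*(-2000) = 400)
√(m + F(-134)) = √(400 + 2*(-134)) = √(400 - 268) = √132 = 2*√33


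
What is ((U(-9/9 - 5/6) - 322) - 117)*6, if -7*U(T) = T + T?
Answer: -18416/7 ≈ -2630.9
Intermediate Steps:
U(T) = -2*T/7 (U(T) = -(T + T)/7 = -2*T/7)
((U(-9/9 - 5/6) - 322) - 117)*6 = ((-2*(-9/9 - 5/6)/7 - 322) - 117)*6 = ((-2*(-9*⅑ - 5*⅙)/7 - 322) - 117)*6 = ((-2*(-1 - ⅚)/7 - 322) - 117)*6 = ((-2/7*(-11/6) - 322) - 117)*6 = ((11/21 - 322) - 117)*6 = (-6751/21 - 117)*6 = -9208/21*6 = -18416/7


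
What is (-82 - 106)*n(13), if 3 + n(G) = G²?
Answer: -31208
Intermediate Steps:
n(G) = -3 + G²
(-82 - 106)*n(13) = (-82 - 106)*(-3 + 13²) = -188*(-3 + 169) = -188*166 = -31208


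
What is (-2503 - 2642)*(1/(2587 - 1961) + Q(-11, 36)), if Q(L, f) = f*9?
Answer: -1043534625/626 ≈ -1.6670e+6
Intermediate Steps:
Q(L, f) = 9*f
(-2503 - 2642)*(1/(2587 - 1961) + Q(-11, 36)) = (-2503 - 2642)*(1/(2587 - 1961) + 9*36) = -5145*(1/626 + 324) = -5145*202825/626 = -1043534625/626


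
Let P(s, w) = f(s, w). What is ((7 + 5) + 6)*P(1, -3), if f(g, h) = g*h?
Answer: -54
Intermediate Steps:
P(s, w) = s*w
((7 + 5) + 6)*P(1, -3) = ((7 + 5) + 6)*(1*(-3)) = (12 + 6)*(-3) = 18*(-3) = -54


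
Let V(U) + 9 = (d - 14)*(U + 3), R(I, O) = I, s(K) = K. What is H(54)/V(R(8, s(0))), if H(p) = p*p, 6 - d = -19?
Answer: 729/28 ≈ 26.036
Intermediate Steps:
d = 25 (d = 6 - 1*(-19) = 6 + 19 = 25)
V(U) = 24 + 11*U (V(U) = -9 + (25 - 14)*(U + 3) = -9 + 11*(3 + U) = -9 + (33 + 11*U) = 24 + 11*U)
H(p) = p²
H(54)/V(R(8, s(0))) = 54²/(24 + 11*8) = 2916/(24 + 88) = 2916/112 = 2916*(1/112) = 729/28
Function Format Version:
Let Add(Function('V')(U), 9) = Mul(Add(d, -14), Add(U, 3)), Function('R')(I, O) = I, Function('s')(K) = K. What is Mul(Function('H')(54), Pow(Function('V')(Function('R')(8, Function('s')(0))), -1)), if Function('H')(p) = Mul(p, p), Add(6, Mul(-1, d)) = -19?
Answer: Rational(729, 28) ≈ 26.036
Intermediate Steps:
d = 25 (d = Add(6, Mul(-1, -19)) = Add(6, 19) = 25)
Function('V')(U) = Add(24, Mul(11, U)) (Function('V')(U) = Add(-9, Mul(Add(25, -14), Add(U, 3))) = Add(-9, Mul(11, Add(3, U))) = Add(-9, Add(33, Mul(11, U))) = Add(24, Mul(11, U)))
Function('H')(p) = Pow(p, 2)
Mul(Function('H')(54), Pow(Function('V')(Function('R')(8, Function('s')(0))), -1)) = Mul(Pow(54, 2), Pow(Add(24, Mul(11, 8)), -1)) = Mul(2916, Pow(Add(24, 88), -1)) = Mul(2916, Pow(112, -1)) = Mul(2916, Rational(1, 112)) = Rational(729, 28)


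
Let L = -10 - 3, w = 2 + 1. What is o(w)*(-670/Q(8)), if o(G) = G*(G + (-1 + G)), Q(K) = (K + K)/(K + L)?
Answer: 25125/8 ≈ 3140.6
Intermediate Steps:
w = 3
L = -13
Q(K) = 2*K/(-13 + K) (Q(K) = (K + K)/(K - 13) = (2*K)/(-13 + K) = 2*K/(-13 + K))
o(G) = G*(-1 + 2*G)
o(w)*(-670/Q(8)) = (3*(-1 + 2*3))*(-670/(2*8/(-13 + 8))) = (3*(-1 + 6))*(-670/(2*8/(-5))) = (3*5)*(-670/(2*8*(-⅕))) = 15*(-670/(-16/5)) = 15*(-670*(-5/16)) = 15*(1675/8) = 25125/8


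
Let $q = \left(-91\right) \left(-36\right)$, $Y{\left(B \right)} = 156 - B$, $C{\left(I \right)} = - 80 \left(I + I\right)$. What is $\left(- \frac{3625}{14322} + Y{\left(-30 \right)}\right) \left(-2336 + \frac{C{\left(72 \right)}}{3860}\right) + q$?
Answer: $- \frac{595926513956}{1382073} \approx -4.3118 \cdot 10^{5}$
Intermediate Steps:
$C{\left(I \right)} = - 160 I$ ($C{\left(I \right)} = - 80 \cdot 2 I = - 160 I$)
$q = 3276$
$\left(- \frac{3625}{14322} + Y{\left(-30 \right)}\right) \left(-2336 + \frac{C{\left(72 \right)}}{3860}\right) + q = \left(- \frac{3625}{14322} + \left(156 - -30\right)\right) \left(-2336 + \frac{\left(-160\right) 72}{3860}\right) + 3276 = \left(\left(-3625\right) \frac{1}{14322} + \left(156 + 30\right)\right) \left(-2336 - \frac{576}{193}\right) + 3276 = \left(- \frac{3625}{14322} + 186\right) \left(-2336 - \frac{576}{193}\right) + 3276 = \frac{2660267}{14322} \left(- \frac{451424}{193}\right) + 3276 = - \frac{600454185104}{1382073} + 3276 = - \frac{595926513956}{1382073}$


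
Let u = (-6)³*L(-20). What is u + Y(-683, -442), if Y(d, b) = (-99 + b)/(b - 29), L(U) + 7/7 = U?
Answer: 2136997/471 ≈ 4537.1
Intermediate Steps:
L(U) = -1 + U
Y(d, b) = (-99 + b)/(-29 + b)
u = 4536 (u = (-6)³*(-1 - 20) = -216*(-21) = 4536)
u + Y(-683, -442) = 4536 + (-99 - 442)/(-29 - 442) = 4536 - 541/(-471) = 4536 - 1/471*(-541) = 4536 + 541/471 = 2136997/471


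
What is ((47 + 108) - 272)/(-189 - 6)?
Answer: 3/5 ≈ 0.60000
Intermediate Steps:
((47 + 108) - 272)/(-189 - 6) = (155 - 272)/(-195) = -117*(-1/195) = 3/5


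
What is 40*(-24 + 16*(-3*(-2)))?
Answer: 2880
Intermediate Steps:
40*(-24 + 16*(-3*(-2))) = 40*(-24 + 16*6) = 40*(-24 + 96) = 40*72 = 2880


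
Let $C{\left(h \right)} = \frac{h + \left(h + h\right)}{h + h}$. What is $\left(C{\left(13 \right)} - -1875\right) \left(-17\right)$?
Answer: $- \frac{63801}{2} \approx -31901.0$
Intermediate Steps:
$C{\left(h \right)} = \frac{3}{2}$ ($C{\left(h \right)} = \frac{h + 2 h}{2 h} = 3 h \frac{1}{2 h} = \frac{3}{2}$)
$\left(C{\left(13 \right)} - -1875\right) \left(-17\right) = \left(\frac{3}{2} - -1875\right) \left(-17\right) = \left(\frac{3}{2} + 1875\right) \left(-17\right) = \frac{3753}{2} \left(-17\right) = - \frac{63801}{2}$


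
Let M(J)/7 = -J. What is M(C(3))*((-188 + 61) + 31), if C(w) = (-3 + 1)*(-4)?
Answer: 5376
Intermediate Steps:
C(w) = 8 (C(w) = -2*(-4) = 8)
M(J) = -7*J (M(J) = 7*(-J) = -7*J)
M(C(3))*((-188 + 61) + 31) = (-7*8)*((-188 + 61) + 31) = -56*(-127 + 31) = -56*(-96) = 5376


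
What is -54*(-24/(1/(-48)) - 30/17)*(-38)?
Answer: 40124808/17 ≈ 2.3603e+6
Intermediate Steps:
-54*(-24/(1/(-48)) - 30/17)*(-38) = -54*(-24/(-1/48) - 30*1/17)*(-38) = -54*(-24*(-48) - 30/17)*(-38) = -54*(1152 - 30/17)*(-38) = -54*19554/17*(-38) = -1055916/17*(-38) = 40124808/17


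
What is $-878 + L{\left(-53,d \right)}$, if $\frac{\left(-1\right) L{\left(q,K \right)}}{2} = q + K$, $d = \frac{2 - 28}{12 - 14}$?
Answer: $-798$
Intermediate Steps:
$d = 13$ ($d = - \frac{26}{-2} = \left(-26\right) \left(- \frac{1}{2}\right) = 13$)
$L{\left(q,K \right)} = - 2 K - 2 q$ ($L{\left(q,K \right)} = - 2 \left(q + K\right) = - 2 \left(K + q\right) = - 2 K - 2 q$)
$-878 + L{\left(-53,d \right)} = -878 - -80 = -878 + \left(-26 + 106\right) = -878 + 80 = -798$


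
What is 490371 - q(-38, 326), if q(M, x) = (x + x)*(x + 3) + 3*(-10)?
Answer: 275893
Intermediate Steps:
q(M, x) = -30 + 2*x*(3 + x) (q(M, x) = (2*x)*(3 + x) - 30 = 2*x*(3 + x) - 30 = -30 + 2*x*(3 + x))
490371 - q(-38, 326) = 490371 - (-30 + 2*326² + 6*326) = 490371 - (-30 + 2*106276 + 1956) = 490371 - (-30 + 212552 + 1956) = 490371 - 1*214478 = 490371 - 214478 = 275893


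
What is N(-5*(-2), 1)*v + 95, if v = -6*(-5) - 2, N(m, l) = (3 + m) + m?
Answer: 739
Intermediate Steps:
N(m, l) = 3 + 2*m
v = 28 (v = 30 - 2 = 28)
N(-5*(-2), 1)*v + 95 = (3 + 2*(-5*(-2)))*28 + 95 = (3 + 2*10)*28 + 95 = (3 + 20)*28 + 95 = 23*28 + 95 = 644 + 95 = 739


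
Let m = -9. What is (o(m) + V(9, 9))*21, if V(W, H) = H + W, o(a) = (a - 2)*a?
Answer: 2457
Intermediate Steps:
o(a) = a*(-2 + a) (o(a) = (-2 + a)*a = a*(-2 + a))
(o(m) + V(9, 9))*21 = (-9*(-2 - 9) + (9 + 9))*21 = (-9*(-11) + 18)*21 = (99 + 18)*21 = 117*21 = 2457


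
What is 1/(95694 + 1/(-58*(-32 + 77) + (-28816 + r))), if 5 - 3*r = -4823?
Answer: 89450/8559828297 ≈ 1.0450e-5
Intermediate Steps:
r = 4828/3 (r = 5/3 - 1/3*(-4823) = 5/3 + 4823/3 = 4828/3 ≈ 1609.3)
1/(95694 + 1/(-58*(-32 + 77) + (-28816 + r))) = 1/(95694 + 1/(-58*(-32 + 77) + (-28816 + 4828/3))) = 1/(95694 + 1/(-58*45 - 81620/3)) = 1/(95694 + 1/(-2610 - 81620/3)) = 1/(95694 + 1/(-89450/3)) = 1/(95694 - 3/89450) = 1/(8559828297/89450) = 89450/8559828297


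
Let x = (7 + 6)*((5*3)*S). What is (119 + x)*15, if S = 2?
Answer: 7635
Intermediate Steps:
x = 390 (x = (7 + 6)*((5*3)*2) = 13*(15*2) = 13*30 = 390)
(119 + x)*15 = (119 + 390)*15 = 509*15 = 7635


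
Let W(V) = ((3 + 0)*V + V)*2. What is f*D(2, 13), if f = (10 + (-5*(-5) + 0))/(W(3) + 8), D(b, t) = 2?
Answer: 35/16 ≈ 2.1875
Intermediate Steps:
W(V) = 8*V (W(V) = (3*V + V)*2 = (4*V)*2 = 8*V)
f = 35/32 (f = (10 + (-5*(-5) + 0))/(8*3 + 8) = (10 + (25 + 0))/(24 + 8) = (10 + 25)/32 = 35*(1/32) = 35/32 ≈ 1.0938)
f*D(2, 13) = (35/32)*2 = 35/16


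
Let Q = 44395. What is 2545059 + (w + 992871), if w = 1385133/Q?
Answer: 157067787483/44395 ≈ 3.5380e+6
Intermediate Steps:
w = 1385133/44395 ≈ 31.200
2545059 + (w + 992871) = 2545059 + (1385133/44395 + 992871) = 2545059 + 44079893178/44395 = 157067787483/44395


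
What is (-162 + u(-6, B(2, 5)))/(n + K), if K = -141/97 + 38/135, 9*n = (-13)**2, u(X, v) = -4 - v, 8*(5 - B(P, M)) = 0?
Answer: -117855/12134 ≈ -9.7128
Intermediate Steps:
B(P, M) = 5 (B(P, M) = 5 - 1/8*0 = 5 + 0 = 5)
n = 169/9 (n = (1/9)*(-13)**2 = (1/9)*169 = 169/9 ≈ 18.778)
K = -15349/13095 (K = -141*1/97 + 38*(1/135) = -141/97 + 38/135 = -15349/13095 ≈ -1.1721)
(-162 + u(-6, B(2, 5)))/(n + K) = (-162 + (-4 - 1*5))/(169/9 - 15349/13095) = (-162 + (-4 - 5))/(230546/13095) = (-162 - 9)*(13095/230546) = -171*13095/230546 = -117855/12134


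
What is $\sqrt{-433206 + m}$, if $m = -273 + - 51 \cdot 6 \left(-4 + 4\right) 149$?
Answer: $i \sqrt{433479} \approx 658.39 i$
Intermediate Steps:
$m = -273$ ($m = -273 + - 51 \cdot 6 \cdot 0 \cdot 149 = -273 + \left(-51\right) 0 \cdot 149 = -273 + 0 \cdot 149 = -273 + 0 = -273$)
$\sqrt{-433206 + m} = \sqrt{-433206 - 273} = \sqrt{-433479} = i \sqrt{433479}$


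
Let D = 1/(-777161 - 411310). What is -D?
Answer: 1/1188471 ≈ 8.4142e-7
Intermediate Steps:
D = -1/1188471 (D = 1/(-1188471) = -1/1188471 ≈ -8.4142e-7)
-D = -1*(-1/1188471) = 1/1188471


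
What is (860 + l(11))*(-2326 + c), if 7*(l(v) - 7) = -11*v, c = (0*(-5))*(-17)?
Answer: -13835048/7 ≈ -1.9764e+6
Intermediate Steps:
c = 0 (c = 0*(-17) = 0)
l(v) = 7 - 11*v/7 (l(v) = 7 + (-11*v)/7 = 7 - 11*v/7)
(860 + l(11))*(-2326 + c) = (860 + (7 - 11/7*11))*(-2326 + 0) = (860 + (7 - 121/7))*(-2326) = (860 - 72/7)*(-2326) = (5948/7)*(-2326) = -13835048/7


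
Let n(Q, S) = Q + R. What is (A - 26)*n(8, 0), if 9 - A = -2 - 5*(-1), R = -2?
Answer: -120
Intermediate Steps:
A = 6 (A = 9 - (-2 - 5*(-1)) = 9 - (-2 + 5) = 9 - 1*3 = 9 - 3 = 6)
n(Q, S) = -2 + Q (n(Q, S) = Q - 2 = -2 + Q)
(A - 26)*n(8, 0) = (6 - 26)*(-2 + 8) = -20*6 = -120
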